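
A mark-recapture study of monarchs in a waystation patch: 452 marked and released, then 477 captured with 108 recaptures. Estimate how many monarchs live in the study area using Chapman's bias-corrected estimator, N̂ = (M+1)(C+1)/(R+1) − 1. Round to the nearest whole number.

N̂ = (452+1)(477+1)/(108+1) − 1 = 453·478/109 − 1
= 216534/109 − 1 ≈ 1986.6 − 1 ≈ 1985.6 → 1986

N ≈ 1986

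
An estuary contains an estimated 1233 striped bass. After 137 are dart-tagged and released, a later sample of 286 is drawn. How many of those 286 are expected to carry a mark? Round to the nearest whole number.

Expected recaptures E[R] = M·C / N.
E[R] = 137 × 286 / 1233 = 39182 / 1233 ≈ 31.8 → 32

expected recaptures ≈ 32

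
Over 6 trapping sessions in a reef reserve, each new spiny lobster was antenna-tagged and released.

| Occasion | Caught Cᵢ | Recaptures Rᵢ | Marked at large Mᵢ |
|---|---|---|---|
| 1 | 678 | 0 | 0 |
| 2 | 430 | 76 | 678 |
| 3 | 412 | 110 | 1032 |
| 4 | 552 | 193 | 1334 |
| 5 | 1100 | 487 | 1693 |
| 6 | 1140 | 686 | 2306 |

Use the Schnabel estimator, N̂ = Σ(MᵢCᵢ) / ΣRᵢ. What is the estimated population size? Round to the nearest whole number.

Σ MᵢCᵢ = 0·678 + 678·430 + 1032·412 + 1334·552 + 1693·1100 + 2306·1140 = 0 + 291540 + 425184 + 736368 + 1862300 + 2628840 = 5944232
Σ Rᵢ = 0 + 76 + 110 + 193 + 487 + 686 = 1552
N̂ = 5944232 / 1552 ≈ 3830.0 → 3830

N ≈ 3830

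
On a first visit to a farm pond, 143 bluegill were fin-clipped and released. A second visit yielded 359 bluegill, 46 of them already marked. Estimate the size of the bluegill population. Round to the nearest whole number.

Lincoln-Petersen assumes M/N = R/C, so N = M·C / R.
N = (143 × 359) / 46 = 51337 / 46 ≈ 1116.0 → 1116

N ≈ 1116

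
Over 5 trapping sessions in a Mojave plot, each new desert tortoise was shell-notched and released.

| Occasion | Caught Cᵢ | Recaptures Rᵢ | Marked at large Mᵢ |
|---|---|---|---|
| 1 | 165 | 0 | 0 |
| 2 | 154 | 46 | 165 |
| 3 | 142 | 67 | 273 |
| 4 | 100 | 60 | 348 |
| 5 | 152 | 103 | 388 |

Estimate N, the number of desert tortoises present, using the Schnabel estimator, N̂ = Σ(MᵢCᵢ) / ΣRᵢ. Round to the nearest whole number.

N ≈ 572

Σ MᵢCᵢ = 0·165 + 165·154 + 273·142 + 348·100 + 388·152 = 0 + 25410 + 38766 + 34800 + 58976 = 157952
Σ Rᵢ = 0 + 46 + 67 + 60 + 103 = 276
N̂ = 157952 / 276 ≈ 572.3 → 572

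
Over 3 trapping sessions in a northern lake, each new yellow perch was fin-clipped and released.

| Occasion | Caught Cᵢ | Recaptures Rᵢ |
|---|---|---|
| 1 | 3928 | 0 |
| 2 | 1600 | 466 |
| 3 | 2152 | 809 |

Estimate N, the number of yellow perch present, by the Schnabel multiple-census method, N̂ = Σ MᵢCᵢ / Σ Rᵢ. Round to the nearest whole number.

N ≈ 13,473

Marked at large before each occasion: Mᵢ = Σⱼ<ᵢ (Cⱼ − Rⱼ) → M1=0, M2=3928, M3=5062
Σ MᵢCᵢ = 0·3928 + 3928·1600 + 5062·2152 = 0 + 6284800 + 10893424 = 17178224
Σ Rᵢ = 0 + 466 + 809 = 1275
N̂ = 17178224 / 1275 ≈ 13473.1 → 13473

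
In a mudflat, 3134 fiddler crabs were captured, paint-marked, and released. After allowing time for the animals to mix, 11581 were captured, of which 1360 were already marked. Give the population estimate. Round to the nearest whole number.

N ≈ 26,687

N = (3134 × 11581) / 1360 = 36294854 / 1360 ≈ 26687.4 → 26687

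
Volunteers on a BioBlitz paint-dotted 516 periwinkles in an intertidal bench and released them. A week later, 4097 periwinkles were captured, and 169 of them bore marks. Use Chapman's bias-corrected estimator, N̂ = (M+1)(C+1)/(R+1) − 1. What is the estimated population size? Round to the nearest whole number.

N̂ = (516+1)(4097+1)/(169+1) − 1 = 517·4098/170 − 1
= 2118666/170 − 1 ≈ 12462.7 − 1 ≈ 12461.7 → 12462

N ≈ 12,462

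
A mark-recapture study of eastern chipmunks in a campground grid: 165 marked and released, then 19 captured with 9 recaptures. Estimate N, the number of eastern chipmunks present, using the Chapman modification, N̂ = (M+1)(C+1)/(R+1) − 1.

N̂ = (165+1)(19+1)/(9+1) − 1 = 166·20/10 − 1
= 3320/10 − 1 = 332 − 1 = 331

N = 331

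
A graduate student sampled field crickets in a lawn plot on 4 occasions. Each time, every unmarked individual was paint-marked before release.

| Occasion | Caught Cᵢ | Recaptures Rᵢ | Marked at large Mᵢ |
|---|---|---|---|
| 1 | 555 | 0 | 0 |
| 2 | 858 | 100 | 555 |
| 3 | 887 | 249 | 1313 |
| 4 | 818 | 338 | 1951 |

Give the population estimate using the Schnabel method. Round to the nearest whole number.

Σ MᵢCᵢ = 0·555 + 555·858 + 1313·887 + 1951·818 = 0 + 476190 + 1164631 + 1595918 = 3236739
Σ Rᵢ = 0 + 100 + 249 + 338 = 687
N̂ = 3236739 / 687 ≈ 4711.4 → 4711

N ≈ 4711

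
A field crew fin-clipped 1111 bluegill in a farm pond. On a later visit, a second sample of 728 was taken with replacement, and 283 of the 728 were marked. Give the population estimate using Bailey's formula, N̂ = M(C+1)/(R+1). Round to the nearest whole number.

N̂ = 1111·(728+1)/(283+1) = 1111·729/284 = 809919/284 ≈ 2851.8 → 2852

N ≈ 2852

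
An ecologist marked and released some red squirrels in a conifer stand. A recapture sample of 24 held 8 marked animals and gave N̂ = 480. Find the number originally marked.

From N = M·C/R: M = N·R / C = 480·8 / 24 = 3840 / 24 = 160.

M = 160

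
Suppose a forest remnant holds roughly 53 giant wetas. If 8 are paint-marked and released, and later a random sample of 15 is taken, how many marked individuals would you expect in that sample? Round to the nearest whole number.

expected recaptures ≈ 2

The marked fraction of the population is 8/53, so in a sample of 15 expect C·(M/N) marked.
E[R] = 8 × 15 / 53 = 120 / 53 ≈ 2.3 → 2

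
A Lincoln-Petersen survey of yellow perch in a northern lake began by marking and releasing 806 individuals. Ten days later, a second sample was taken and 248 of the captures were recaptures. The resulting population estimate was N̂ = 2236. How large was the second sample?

C = 688

From N = M·C/R: C = N·R / M = 2236·248 / 806 = 554528 / 806 = 688.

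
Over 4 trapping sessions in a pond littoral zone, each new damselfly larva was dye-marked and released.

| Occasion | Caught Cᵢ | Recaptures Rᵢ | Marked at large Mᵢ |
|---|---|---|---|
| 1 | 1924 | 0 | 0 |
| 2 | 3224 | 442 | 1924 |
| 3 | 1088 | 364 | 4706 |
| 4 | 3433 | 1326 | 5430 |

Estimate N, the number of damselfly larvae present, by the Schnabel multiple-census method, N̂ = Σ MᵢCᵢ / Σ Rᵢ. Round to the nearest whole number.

N ≈ 14,055

Σ MᵢCᵢ = 0·1924 + 1924·3224 + 4706·1088 + 5430·3433 = 0 + 6202976 + 5120128 + 18641190 = 29964294
Σ Rᵢ = 0 + 442 + 364 + 1326 = 2132
N̂ = 29964294 / 2132 ≈ 14054.5 → 14055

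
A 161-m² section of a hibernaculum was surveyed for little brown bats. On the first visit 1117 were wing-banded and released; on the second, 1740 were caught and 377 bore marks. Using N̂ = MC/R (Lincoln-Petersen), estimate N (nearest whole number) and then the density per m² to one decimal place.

density ≈ 32.0 little brown bats per m²

N̂ = 1117·1740/377 = 1943580/377 ≈ 5155.4 → 5155
Density = N̂ / area = 5155 / 161 ≈ 32.02 → 32.0 per m²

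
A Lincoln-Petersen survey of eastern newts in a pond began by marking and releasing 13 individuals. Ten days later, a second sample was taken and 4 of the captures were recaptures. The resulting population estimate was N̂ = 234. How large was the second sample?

From N = M·C/R: C = N·R / M = 234·4 / 13 = 936 / 13 = 72.

C = 72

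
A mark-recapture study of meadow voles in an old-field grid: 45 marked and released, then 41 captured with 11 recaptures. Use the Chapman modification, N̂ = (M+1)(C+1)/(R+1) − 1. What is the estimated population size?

N̂ = (45+1)(41+1)/(11+1) − 1 = 46·42/12 − 1
= 1932/12 − 1 = 161 − 1 = 160

N = 160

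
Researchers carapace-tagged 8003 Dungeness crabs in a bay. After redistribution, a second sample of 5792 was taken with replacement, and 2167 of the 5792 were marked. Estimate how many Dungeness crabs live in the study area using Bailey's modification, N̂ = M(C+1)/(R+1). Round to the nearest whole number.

N ≈ 21,384

N̂ = 8003·(5792+1)/(2167+1) = 8003·5793/2168 = 46361379/2168 ≈ 21384.4 → 21384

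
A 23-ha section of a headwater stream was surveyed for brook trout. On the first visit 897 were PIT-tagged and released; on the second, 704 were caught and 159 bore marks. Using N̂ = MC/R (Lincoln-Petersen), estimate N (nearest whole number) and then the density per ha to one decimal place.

density ≈ 172.7 brook trout per ha

N̂ = 897·704/159 = 631488/159 ≈ 3971.6 → 3972
Density = N̂ / area = 3972 / 23 ≈ 172.70 → 172.7 per ha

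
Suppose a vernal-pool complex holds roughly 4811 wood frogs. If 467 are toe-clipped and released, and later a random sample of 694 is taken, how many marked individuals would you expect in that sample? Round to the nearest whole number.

expected recaptures ≈ 67

The marked fraction of the population is 467/4811, so in a sample of 694 expect C·(M/N) marked.
E[R] = 467 × 694 / 4811 = 324098 / 4811 ≈ 67.4 → 67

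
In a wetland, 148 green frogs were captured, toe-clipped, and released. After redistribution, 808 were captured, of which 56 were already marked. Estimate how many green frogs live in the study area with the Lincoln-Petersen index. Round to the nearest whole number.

The marked fraction in the recapture sample should equal the marked fraction in the population: 56/808 = 148/N.
N = (148 × 808) / 56 = 119584 / 56 ≈ 2135.4 → 2135

N ≈ 2135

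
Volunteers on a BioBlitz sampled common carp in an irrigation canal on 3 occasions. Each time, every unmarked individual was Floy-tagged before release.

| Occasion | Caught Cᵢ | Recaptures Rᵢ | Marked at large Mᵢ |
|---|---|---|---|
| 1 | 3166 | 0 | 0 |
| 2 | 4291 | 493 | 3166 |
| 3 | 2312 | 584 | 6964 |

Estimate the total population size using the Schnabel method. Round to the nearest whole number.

N ≈ 27,564

Σ MᵢCᵢ = 0·3166 + 3166·4291 + 6964·2312 = 0 + 13585306 + 16100768 = 29686074
Σ Rᵢ = 0 + 493 + 584 = 1077
N̂ = 29686074 / 1077 ≈ 27563.7 → 27564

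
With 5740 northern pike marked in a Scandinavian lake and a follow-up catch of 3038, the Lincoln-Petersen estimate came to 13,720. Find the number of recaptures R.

R = 1271

From N = M·C/R: R = M·C / N = 5740·3038 / 13720 = 17438120 / 13720 = 1271.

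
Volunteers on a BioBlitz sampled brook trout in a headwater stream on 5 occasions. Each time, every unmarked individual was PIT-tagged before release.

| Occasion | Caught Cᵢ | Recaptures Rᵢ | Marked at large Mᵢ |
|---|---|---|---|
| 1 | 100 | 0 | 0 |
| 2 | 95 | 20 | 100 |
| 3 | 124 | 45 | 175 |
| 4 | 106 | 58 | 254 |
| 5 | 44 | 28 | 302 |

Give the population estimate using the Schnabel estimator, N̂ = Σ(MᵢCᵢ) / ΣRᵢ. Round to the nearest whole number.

N ≈ 473

Σ MᵢCᵢ = 0·100 + 100·95 + 175·124 + 254·106 + 302·44 = 0 + 9500 + 21700 + 26924 + 13288 = 71412
Σ Rᵢ = 0 + 20 + 45 + 58 + 28 = 151
N̂ = 71412 / 151 ≈ 472.9 → 473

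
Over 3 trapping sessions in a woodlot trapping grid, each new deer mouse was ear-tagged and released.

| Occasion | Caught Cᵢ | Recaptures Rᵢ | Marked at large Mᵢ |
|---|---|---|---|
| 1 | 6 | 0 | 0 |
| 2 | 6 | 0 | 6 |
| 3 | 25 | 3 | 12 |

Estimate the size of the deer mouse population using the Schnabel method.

Σ MᵢCᵢ = 0·6 + 6·6 + 12·25 = 0 + 36 + 300 = 336
Σ Rᵢ = 0 + 0 + 3 = 3
N̂ = 336 / 3 = 112

N = 112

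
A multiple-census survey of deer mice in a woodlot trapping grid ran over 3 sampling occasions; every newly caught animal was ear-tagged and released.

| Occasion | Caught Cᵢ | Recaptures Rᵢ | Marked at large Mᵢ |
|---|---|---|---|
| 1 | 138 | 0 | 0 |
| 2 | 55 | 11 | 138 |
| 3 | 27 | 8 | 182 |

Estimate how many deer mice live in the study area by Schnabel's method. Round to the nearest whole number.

Σ MᵢCᵢ = 0·138 + 138·55 + 182·27 = 0 + 7590 + 4914 = 12504
Σ Rᵢ = 0 + 11 + 8 = 19
N̂ = 12504 / 19 ≈ 658.1 → 658

N ≈ 658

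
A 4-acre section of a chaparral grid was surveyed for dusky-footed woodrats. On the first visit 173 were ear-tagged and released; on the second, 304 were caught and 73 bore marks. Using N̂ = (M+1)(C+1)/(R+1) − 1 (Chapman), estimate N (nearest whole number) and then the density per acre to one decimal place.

density ≈ 179.0 dusky-footed woodrats per acre

N̂ = 174·305/74 − 1 = 53070/74 − 1 ≈ 716.2 → 716
Density = N̂ / area = 716 / 4 = 179.0 per acre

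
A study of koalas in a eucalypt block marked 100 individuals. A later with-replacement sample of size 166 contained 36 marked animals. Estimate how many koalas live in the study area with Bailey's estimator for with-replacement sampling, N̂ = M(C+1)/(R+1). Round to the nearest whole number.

N ≈ 451

N̂ = 100·(166+1)/(36+1) = 100·167/37 = 16700/37 ≈ 451.4 → 451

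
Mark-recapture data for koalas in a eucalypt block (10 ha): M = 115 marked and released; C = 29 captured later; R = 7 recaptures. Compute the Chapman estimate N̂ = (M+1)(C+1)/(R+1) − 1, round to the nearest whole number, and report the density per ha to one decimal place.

N̂ = 116·30/8 − 1 = 3480/8 − 1 = 434
Density = N̂ / area = 434 / 10 ≈ 43.40 → 43.4 per ha

density ≈ 43.4 koalas per ha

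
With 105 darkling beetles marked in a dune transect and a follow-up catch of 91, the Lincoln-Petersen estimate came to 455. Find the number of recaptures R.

From N = M·C/R: R = M·C / N = 105·91 / 455 = 9555 / 455 = 21.

R = 21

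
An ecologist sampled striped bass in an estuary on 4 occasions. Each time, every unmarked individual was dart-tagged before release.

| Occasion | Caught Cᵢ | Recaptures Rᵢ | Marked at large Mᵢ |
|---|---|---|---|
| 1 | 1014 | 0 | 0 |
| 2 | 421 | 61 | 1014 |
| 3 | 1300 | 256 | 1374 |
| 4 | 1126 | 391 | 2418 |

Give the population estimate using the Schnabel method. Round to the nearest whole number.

N ≈ 6971

Σ MᵢCᵢ = 0·1014 + 1014·421 + 1374·1300 + 2418·1126 = 0 + 426894 + 1786200 + 2722668 = 4935762
Σ Rᵢ = 0 + 61 + 256 + 391 = 708
N̂ = 4935762 / 708 ≈ 6971.4 → 6971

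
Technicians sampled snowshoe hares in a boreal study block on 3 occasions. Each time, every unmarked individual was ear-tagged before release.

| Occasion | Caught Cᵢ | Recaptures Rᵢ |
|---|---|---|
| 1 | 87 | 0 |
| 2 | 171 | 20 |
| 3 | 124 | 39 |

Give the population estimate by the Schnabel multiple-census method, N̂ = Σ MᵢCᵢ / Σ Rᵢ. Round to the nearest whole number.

Marked at large before each occasion: Mᵢ = Σⱼ<ᵢ (Cⱼ − Rⱼ) → M1=0, M2=87, M3=238
Σ MᵢCᵢ = 0·87 + 87·171 + 238·124 = 0 + 14877 + 29512 = 44389
Σ Rᵢ = 0 + 20 + 39 = 59
N̂ = 44389 / 59 ≈ 752.4 → 752

N ≈ 752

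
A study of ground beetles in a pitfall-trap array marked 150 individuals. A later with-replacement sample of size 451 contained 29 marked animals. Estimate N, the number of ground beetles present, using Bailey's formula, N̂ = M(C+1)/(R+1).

N = 2260

N̂ = 150·(451+1)/(29+1) = 150·452/30 = 67800/30 = 2260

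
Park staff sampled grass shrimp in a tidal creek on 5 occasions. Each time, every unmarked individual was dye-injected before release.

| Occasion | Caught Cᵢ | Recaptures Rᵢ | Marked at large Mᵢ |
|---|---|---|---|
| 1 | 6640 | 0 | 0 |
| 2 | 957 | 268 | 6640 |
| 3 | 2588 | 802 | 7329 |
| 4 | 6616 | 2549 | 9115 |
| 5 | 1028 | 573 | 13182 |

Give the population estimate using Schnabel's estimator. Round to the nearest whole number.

Σ MᵢCᵢ = 0·6640 + 6640·957 + 7329·2588 + 9115·6616 + 13182·1028 = 0 + 6354480 + 18967452 + 60304840 + 13551096 = 99177868
Σ Rᵢ = 0 + 268 + 802 + 2549 + 573 = 4192
N̂ = 99177868 / 4192 ≈ 23658.8 → 23659

N ≈ 23,659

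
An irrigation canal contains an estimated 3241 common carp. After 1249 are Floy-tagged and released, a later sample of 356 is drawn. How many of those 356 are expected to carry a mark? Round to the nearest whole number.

Expected recaptures E[R] = M·C / N.
E[R] = 1249 × 356 / 3241 = 444644 / 3241 ≈ 137.2 → 137

expected recaptures ≈ 137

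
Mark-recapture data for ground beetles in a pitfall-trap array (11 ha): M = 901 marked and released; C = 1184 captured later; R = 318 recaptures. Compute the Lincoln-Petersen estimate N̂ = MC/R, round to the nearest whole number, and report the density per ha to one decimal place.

density ≈ 305.0 ground beetles per ha

N̂ = 901·1184/318 = 1066784/318 ≈ 3354.7 → 3355
Density = N̂ / area = 3355 / 11 = 305.0 per ha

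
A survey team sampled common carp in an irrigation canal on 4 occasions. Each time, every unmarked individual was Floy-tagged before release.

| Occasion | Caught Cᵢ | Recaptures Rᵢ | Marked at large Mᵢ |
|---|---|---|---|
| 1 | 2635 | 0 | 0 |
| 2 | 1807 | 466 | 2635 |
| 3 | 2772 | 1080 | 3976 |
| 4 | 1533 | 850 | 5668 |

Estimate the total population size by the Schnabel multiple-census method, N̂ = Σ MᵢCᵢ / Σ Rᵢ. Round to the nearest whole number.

N ≈ 10,214

Σ MᵢCᵢ = 0·2635 + 2635·1807 + 3976·2772 + 5668·1533 = 0 + 4761445 + 11021472 + 8689044 = 24471961
Σ Rᵢ = 0 + 466 + 1080 + 850 = 2396
N̂ = 24471961 / 2396 ≈ 10213.7 → 10214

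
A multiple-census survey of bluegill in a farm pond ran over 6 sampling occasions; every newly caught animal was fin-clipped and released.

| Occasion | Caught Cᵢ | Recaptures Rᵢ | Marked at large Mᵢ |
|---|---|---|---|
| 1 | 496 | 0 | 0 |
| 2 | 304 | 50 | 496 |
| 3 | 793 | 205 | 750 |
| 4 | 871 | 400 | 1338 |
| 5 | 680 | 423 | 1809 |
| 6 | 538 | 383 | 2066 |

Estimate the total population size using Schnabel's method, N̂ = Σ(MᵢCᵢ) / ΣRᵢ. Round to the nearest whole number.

N ≈ 2911

Σ MᵢCᵢ = 0·496 + 496·304 + 750·793 + 1338·871 + 1809·680 + 2066·538 = 0 + 150784 + 594750 + 1165398 + 1230120 + 1111508 = 4252560
Σ Rᵢ = 0 + 50 + 205 + 400 + 423 + 383 = 1461
N̂ = 4252560 / 1461 ≈ 2910.7 → 2911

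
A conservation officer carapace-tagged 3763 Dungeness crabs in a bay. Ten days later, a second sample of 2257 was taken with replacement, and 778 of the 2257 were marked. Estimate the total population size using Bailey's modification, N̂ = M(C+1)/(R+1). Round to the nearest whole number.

N̂ = 3763·(2257+1)/(778+1) = 3763·2258/779 = 8496854/779 ≈ 10907.4 → 10907

N ≈ 10,907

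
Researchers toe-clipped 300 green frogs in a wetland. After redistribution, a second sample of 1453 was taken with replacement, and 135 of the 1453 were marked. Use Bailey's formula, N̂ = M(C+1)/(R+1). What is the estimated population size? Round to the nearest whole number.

N ≈ 3207

N̂ = 300·(1453+1)/(135+1) = 300·1454/136 = 436200/136 ≈ 3207.4 → 3207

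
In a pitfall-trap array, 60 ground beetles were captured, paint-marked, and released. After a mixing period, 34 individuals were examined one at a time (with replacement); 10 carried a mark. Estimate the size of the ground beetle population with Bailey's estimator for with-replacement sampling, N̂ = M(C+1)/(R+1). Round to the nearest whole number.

N̂ = 60·(34+1)/(10+1) = 60·35/11 = 2100/11 ≈ 190.9 → 191

N ≈ 191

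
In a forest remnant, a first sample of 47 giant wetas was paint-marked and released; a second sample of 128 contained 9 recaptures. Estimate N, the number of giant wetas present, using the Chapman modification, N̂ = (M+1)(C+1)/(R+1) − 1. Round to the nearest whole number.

N ≈ 618

N̂ = (47+1)(128+1)/(9+1) − 1 = 48·129/10 − 1
= 6192/10 − 1 ≈ 619.2 − 1 ≈ 618.2 → 618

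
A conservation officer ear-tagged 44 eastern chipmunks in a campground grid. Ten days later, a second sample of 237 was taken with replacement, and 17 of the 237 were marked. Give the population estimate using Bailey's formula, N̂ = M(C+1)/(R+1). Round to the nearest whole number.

N ≈ 582

N̂ = 44·(237+1)/(17+1) = 44·238/18 = 10472/18 ≈ 581.8 → 582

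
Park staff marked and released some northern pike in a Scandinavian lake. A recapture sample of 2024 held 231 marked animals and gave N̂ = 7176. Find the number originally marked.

From N = M·C/R: M = N·R / C = 7176·231 / 2024 = 1657656 / 2024 = 819.

M = 819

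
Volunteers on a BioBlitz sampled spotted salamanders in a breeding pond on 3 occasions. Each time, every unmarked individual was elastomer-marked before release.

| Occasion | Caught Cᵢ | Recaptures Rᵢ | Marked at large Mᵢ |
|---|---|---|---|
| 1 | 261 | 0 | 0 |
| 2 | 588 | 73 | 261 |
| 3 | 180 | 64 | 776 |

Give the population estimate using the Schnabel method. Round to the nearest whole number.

Σ MᵢCᵢ = 0·261 + 261·588 + 776·180 = 0 + 153468 + 139680 = 293148
Σ Rᵢ = 0 + 73 + 64 = 137
N̂ = 293148 / 137 ≈ 2139.8 → 2140

N ≈ 2140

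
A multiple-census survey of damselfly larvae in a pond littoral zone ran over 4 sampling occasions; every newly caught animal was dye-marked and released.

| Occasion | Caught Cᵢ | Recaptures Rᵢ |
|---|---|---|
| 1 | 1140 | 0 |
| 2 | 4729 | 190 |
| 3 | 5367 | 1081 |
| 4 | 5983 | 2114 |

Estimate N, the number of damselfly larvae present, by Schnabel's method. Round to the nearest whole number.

N ≈ 28,210

Marked at large before each occasion: Mᵢ = Σⱼ<ᵢ (Cⱼ − Rⱼ) → M1=0, M2=1140, M3=5679, M4=9965
Σ MᵢCᵢ = 0·1140 + 1140·4729 + 5679·5367 + 9965·5983 = 0 + 5391060 + 30479193 + 59620595 = 95490848
Σ Rᵢ = 0 + 190 + 1081 + 2114 = 3385
N̂ = 95490848 / 3385 ≈ 28210.0 → 28210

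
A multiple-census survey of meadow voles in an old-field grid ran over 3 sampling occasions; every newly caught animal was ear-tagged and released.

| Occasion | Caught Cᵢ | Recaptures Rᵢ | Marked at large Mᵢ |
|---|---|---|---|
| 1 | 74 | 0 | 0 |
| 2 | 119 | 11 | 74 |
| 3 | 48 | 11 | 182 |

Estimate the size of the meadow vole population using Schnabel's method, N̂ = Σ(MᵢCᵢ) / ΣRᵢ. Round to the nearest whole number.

Σ MᵢCᵢ = 0·74 + 74·119 + 182·48 = 0 + 8806 + 8736 = 17542
Σ Rᵢ = 0 + 11 + 11 = 22
N̂ = 17542 / 22 ≈ 797.4 → 797

N ≈ 797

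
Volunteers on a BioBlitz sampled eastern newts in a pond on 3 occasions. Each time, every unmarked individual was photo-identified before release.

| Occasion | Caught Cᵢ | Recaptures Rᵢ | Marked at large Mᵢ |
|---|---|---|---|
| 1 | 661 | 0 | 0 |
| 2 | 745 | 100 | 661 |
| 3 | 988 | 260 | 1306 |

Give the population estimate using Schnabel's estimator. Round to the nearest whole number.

N ≈ 4952

Σ MᵢCᵢ = 0·661 + 661·745 + 1306·988 = 0 + 492445 + 1290328 = 1782773
Σ Rᵢ = 0 + 100 + 260 = 360
N̂ = 1782773 / 360 ≈ 4952.1 → 4952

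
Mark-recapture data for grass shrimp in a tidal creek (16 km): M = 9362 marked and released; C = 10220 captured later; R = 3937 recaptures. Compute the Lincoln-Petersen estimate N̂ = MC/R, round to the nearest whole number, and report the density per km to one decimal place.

N̂ = 9362·10220/3937 = 95679640/3937 ≈ 24302.7 → 24303
Density = N̂ / area = 24303 / 16 ≈ 1518.94 → 1518.9 per km

density ≈ 1518.9 grass shrimp per km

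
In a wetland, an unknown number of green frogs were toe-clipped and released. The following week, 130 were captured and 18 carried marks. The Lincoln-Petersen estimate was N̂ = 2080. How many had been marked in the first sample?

M = 288

From N = M·C/R: M = N·R / C = 2080·18 / 130 = 37440 / 130 = 288.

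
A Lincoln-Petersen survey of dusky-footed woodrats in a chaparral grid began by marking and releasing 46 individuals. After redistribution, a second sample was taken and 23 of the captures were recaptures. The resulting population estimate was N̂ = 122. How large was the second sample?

C = 61

From N = M·C/R: C = N·R / M = 122·23 / 46 = 2806 / 46 = 61.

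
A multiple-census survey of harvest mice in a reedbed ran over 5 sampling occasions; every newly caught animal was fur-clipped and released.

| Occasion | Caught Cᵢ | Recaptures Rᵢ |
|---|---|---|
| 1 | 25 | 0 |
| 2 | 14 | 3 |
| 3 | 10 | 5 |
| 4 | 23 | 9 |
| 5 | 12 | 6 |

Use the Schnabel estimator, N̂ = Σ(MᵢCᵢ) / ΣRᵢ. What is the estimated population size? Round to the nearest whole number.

N ≈ 101

Marked at large before each occasion: Mᵢ = Σⱼ<ᵢ (Cⱼ − Rⱼ) → M1=0, M2=25, M3=36, M4=41, M5=55
Σ MᵢCᵢ = 0·25 + 25·14 + 36·10 + 41·23 + 55·12 = 0 + 350 + 360 + 943 + 660 = 2313
Σ Rᵢ = 0 + 3 + 5 + 9 + 6 = 23
N̂ = 2313 / 23 ≈ 100.6 → 101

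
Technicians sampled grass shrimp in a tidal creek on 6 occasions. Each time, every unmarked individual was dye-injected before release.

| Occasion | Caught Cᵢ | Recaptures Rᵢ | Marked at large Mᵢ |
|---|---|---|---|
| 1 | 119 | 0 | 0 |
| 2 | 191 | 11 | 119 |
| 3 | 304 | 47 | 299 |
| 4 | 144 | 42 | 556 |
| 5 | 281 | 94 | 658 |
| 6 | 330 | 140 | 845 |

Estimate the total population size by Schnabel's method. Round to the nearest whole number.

Σ MᵢCᵢ = 0·119 + 119·191 + 299·304 + 556·144 + 658·281 + 845·330 = 0 + 22729 + 90896 + 80064 + 184898 + 278850 = 657437
Σ Rᵢ = 0 + 11 + 47 + 42 + 94 + 140 = 334
N̂ = 657437 / 334 ≈ 1968.4 → 1968

N ≈ 1968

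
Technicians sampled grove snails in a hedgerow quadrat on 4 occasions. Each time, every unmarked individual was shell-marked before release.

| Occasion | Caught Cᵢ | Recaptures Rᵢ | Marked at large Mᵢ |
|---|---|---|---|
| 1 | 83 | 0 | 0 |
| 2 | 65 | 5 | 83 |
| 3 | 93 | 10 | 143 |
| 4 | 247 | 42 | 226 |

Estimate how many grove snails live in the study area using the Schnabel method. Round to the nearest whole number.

N ≈ 1307

Σ MᵢCᵢ = 0·83 + 83·65 + 143·93 + 226·247 = 0 + 5395 + 13299 + 55822 = 74516
Σ Rᵢ = 0 + 5 + 10 + 42 = 57
N̂ = 74516 / 57 ≈ 1307.3 → 1307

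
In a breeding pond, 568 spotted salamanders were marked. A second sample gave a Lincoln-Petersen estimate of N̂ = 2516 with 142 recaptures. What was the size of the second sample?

C = 629

From N = M·C/R: C = N·R / M = 2516·142 / 568 = 357272 / 568 = 629.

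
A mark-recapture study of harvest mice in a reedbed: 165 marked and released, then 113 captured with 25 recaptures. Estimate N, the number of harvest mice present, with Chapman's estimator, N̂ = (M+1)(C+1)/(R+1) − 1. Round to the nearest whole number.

N ≈ 727

N̂ = (165+1)(113+1)/(25+1) − 1 = 166·114/26 − 1
= 18924/26 − 1 ≈ 727.8 − 1 ≈ 726.8 → 727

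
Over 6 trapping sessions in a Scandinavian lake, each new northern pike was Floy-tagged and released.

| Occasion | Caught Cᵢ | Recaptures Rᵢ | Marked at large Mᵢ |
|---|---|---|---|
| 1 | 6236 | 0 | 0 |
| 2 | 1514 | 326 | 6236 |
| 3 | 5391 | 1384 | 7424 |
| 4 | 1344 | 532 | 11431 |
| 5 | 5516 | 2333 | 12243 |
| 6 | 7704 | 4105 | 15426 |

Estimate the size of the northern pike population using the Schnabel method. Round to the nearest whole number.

Σ MᵢCᵢ = 0·6236 + 6236·1514 + 7424·5391 + 11431·1344 + 12243·5516 + 15426·7704 = 0 + 9441304 + 40022784 + 15363264 + 67532388 + 118841904 = 251201644
Σ Rᵢ = 0 + 326 + 1384 + 532 + 2333 + 4105 = 8680
N̂ = 251201644 / 8680 ≈ 28940.3 → 28940

N ≈ 28,940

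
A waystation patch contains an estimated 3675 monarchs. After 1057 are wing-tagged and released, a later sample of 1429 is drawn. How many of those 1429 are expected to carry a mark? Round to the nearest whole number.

expected recaptures ≈ 411

The marked fraction of the population is 1057/3675, so in a sample of 1429 expect C·(M/N) marked.
E[R] = 1057 × 1429 / 3675 = 1510453 / 3675 ≈ 411.0 → 411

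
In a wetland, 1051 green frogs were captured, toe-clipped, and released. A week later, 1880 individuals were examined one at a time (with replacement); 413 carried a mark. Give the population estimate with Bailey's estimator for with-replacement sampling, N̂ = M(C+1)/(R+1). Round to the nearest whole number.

N ≈ 4775

N̂ = 1051·(1880+1)/(413+1) = 1051·1881/414 = 1976931/414 ≈ 4775.2 → 4775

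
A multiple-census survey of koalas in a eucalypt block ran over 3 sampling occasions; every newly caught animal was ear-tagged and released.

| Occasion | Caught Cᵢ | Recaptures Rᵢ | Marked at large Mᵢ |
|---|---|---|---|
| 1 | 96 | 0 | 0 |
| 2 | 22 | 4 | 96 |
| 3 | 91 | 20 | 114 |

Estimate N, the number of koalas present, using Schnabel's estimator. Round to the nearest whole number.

Σ MᵢCᵢ = 0·96 + 96·22 + 114·91 = 0 + 2112 + 10374 = 12486
Σ Rᵢ = 0 + 4 + 20 = 24
N̂ = 12486 / 24 ≈ 520.2 → 520

N ≈ 520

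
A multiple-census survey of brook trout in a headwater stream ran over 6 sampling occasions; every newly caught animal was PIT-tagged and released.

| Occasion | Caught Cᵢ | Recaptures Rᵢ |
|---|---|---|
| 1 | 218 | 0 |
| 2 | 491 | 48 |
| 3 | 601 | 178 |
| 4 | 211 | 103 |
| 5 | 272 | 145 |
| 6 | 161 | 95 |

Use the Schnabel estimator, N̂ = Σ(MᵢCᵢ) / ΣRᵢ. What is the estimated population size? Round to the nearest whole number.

Marked at large before each occasion: Mᵢ = Σⱼ<ᵢ (Cⱼ − Rⱼ) → M1=0, M2=218, M3=661, M4=1084, M5=1192, M6=1319
Σ MᵢCᵢ = 0·218 + 218·491 + 661·601 + 1084·211 + 1192·272 + 1319·161 = 0 + 107038 + 397261 + 228724 + 324224 + 212359 = 1269606
Σ Rᵢ = 0 + 48 + 178 + 103 + 145 + 95 = 569
N̂ = 1269606 / 569 ≈ 2231.3 → 2231

N ≈ 2231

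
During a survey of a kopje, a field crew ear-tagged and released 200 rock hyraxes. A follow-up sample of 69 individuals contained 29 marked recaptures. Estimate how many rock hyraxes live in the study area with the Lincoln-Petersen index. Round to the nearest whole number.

The marked fraction in the recapture sample should equal the marked fraction in the population: 29/69 = 200/N.
N = (200 × 69) / 29 = 13800 / 29 ≈ 475.9 → 476

N ≈ 476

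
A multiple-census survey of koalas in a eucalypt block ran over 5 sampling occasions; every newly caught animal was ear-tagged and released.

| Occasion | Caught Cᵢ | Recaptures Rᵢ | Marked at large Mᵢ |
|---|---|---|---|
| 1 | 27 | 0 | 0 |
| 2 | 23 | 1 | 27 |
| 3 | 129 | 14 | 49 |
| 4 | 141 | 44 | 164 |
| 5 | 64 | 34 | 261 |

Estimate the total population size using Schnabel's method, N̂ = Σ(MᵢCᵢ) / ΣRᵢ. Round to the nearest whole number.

N ≈ 503

Σ MᵢCᵢ = 0·27 + 27·23 + 49·129 + 164·141 + 261·64 = 0 + 621 + 6321 + 23124 + 16704 = 46770
Σ Rᵢ = 0 + 1 + 14 + 44 + 34 = 93
N̂ = 46770 / 93 ≈ 502.9 → 503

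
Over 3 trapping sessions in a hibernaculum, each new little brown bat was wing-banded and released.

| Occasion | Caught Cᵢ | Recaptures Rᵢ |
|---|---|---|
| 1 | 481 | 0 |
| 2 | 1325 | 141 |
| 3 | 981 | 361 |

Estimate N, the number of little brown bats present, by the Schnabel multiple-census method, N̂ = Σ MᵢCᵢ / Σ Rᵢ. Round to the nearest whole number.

N ≈ 4523

Marked at large before each occasion: Mᵢ = Σⱼ<ᵢ (Cⱼ − Rⱼ) → M1=0, M2=481, M3=1665
Σ MᵢCᵢ = 0·481 + 481·1325 + 1665·981 = 0 + 637325 + 1633365 = 2270690
Σ Rᵢ = 0 + 141 + 361 = 502
N̂ = 2270690 / 502 ≈ 4523.3 → 4523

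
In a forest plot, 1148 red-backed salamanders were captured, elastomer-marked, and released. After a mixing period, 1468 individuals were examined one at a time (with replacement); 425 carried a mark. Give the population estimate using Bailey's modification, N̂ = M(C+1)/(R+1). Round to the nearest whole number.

N ≈ 3959

N̂ = 1148·(1468+1)/(425+1) = 1148·1469/426 = 1686412/426 ≈ 3958.7 → 3959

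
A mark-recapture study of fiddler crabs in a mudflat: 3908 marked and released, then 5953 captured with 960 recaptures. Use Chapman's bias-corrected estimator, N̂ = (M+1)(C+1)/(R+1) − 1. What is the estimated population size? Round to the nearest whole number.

N̂ = (3908+1)(5953+1)/(960+1) − 1 = 3909·5954/961 − 1
= 23274186/961 − 1 ≈ 24218.7 − 1 ≈ 24217.7 → 24218

N ≈ 24,218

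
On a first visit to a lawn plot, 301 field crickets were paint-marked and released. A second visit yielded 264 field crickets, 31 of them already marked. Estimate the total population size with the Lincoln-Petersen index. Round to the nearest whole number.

N ≈ 2563

Lincoln-Petersen assumes M/N = R/C, so N = M·C / R.
N = (301 × 264) / 31 = 79464 / 31 ≈ 2563.4 → 2563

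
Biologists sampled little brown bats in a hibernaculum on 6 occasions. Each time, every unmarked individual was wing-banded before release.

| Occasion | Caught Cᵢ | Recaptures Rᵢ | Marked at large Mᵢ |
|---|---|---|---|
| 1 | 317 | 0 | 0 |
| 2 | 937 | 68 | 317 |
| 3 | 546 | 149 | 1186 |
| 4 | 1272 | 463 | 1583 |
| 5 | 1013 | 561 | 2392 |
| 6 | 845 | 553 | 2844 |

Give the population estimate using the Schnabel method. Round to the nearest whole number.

N ≈ 4339

Σ MᵢCᵢ = 0·317 + 317·937 + 1186·546 + 1583·1272 + 2392·1013 + 2844·845 = 0 + 297029 + 647556 + 2013576 + 2423096 + 2403180 = 7784437
Σ Rᵢ = 0 + 68 + 149 + 463 + 561 + 553 = 1794
N̂ = 7784437 / 1794 ≈ 4339.2 → 4339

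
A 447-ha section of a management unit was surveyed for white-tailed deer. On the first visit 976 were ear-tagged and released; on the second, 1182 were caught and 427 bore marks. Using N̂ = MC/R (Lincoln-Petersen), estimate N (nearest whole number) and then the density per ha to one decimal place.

N̂ = 976·1182/427 = 1153632/427 ≈ 2701.7 → 2702
Density = N̂ / area = 2702 / 447 ≈ 6.04 → 6.0 per ha

density ≈ 6.0 white-tailed deer per ha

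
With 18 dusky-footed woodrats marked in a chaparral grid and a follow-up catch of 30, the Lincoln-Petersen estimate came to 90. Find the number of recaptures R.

From N = M·C/R: R = M·C / N = 18·30 / 90 = 540 / 90 = 6.

R = 6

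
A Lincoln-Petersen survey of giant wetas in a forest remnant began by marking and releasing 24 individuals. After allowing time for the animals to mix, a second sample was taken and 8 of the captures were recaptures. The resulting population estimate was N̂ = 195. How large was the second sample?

From N = M·C/R: C = N·R / M = 195·8 / 24 = 1560 / 24 = 65.

C = 65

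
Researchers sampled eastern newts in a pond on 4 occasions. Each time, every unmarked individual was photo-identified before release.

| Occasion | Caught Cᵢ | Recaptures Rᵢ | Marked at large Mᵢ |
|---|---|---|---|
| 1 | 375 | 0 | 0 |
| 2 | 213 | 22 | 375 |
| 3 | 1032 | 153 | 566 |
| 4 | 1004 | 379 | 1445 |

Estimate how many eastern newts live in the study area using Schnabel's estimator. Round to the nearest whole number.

N ≈ 3817

Σ MᵢCᵢ = 0·375 + 375·213 + 566·1032 + 1445·1004 = 0 + 79875 + 584112 + 1450780 = 2114767
Σ Rᵢ = 0 + 22 + 153 + 379 = 554
N̂ = 2114767 / 554 ≈ 3817.3 → 3817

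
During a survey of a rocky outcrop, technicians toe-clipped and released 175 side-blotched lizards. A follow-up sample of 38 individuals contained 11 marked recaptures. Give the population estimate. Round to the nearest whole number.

N ≈ 605

If marked individuals mix randomly, R/C ≈ M/N, giving N ≈ M·C/R.
N = (175 × 38) / 11 = 6650 / 11 ≈ 604.5 → 605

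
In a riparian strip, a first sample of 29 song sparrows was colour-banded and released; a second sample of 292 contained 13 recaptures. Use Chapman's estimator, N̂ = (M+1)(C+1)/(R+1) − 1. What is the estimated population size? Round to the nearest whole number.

N ≈ 627

N̂ = (29+1)(292+1)/(13+1) − 1 = 30·293/14 − 1
= 8790/14 − 1 ≈ 627.9 − 1 ≈ 626.9 → 627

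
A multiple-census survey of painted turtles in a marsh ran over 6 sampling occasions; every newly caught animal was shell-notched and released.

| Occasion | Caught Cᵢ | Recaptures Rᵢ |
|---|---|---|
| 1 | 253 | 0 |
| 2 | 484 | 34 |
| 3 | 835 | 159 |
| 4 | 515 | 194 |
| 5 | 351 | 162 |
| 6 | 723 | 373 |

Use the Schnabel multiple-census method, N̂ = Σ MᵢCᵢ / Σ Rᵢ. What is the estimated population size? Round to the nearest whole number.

Marked at large before each occasion: Mᵢ = Σⱼ<ᵢ (Cⱼ − Rⱼ) → M1=0, M2=253, M3=703, M4=1379, M5=1700, M6=1889
Σ MᵢCᵢ = 0·253 + 253·484 + 703·835 + 1379·515 + 1700·351 + 1889·723 = 0 + 122452 + 587005 + 710185 + 596700 + 1365747 = 3382089
Σ Rᵢ = 0 + 34 + 159 + 194 + 162 + 373 = 922
N̂ = 3382089 / 922 ≈ 3668.2 → 3668

N ≈ 3668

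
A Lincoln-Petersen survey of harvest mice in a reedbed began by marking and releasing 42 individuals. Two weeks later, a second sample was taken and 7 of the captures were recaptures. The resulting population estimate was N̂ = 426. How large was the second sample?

From N = M·C/R: C = N·R / M = 426·7 / 42 = 2982 / 42 = 71.

C = 71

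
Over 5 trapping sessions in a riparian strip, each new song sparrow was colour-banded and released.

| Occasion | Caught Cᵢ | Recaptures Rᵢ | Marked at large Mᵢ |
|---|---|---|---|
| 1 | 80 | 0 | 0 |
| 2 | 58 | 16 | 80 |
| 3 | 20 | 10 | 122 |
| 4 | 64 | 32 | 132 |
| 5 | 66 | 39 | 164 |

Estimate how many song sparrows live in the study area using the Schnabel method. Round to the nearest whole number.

Σ MᵢCᵢ = 0·80 + 80·58 + 122·20 + 132·64 + 164·66 = 0 + 4640 + 2440 + 8448 + 10824 = 26352
Σ Rᵢ = 0 + 16 + 10 + 32 + 39 = 97
N̂ = 26352 / 97 ≈ 271.7 → 272

N ≈ 272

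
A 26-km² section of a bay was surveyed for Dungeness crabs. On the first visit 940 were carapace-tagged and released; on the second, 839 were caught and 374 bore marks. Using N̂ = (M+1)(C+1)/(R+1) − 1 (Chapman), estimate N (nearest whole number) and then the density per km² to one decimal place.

N̂ = 941·840/375 − 1 = 790440/375 − 1 ≈ 2106.8 → 2107
Density = N̂ / area = 2107 / 26 ≈ 81.04 → 81.0 per km²

density ≈ 81.0 Dungeness crabs per km²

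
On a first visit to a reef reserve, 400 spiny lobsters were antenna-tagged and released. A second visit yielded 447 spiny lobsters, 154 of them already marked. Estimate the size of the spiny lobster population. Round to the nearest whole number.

N = (400 × 447) / 154 = 178800 / 154 ≈ 1161.0 → 1161

N ≈ 1161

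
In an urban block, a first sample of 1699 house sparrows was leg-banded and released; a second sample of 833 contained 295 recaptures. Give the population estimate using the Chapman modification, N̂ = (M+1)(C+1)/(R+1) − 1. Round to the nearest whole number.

N ≈ 4789

N̂ = (1699+1)(833+1)/(295+1) − 1 = 1700·834/296 − 1
= 1417800/296 − 1 ≈ 4789.9 − 1 ≈ 4788.9 → 4789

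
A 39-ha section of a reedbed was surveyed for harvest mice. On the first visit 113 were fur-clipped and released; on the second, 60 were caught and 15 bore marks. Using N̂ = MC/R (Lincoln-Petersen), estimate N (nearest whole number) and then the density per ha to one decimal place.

density ≈ 11.6 harvest mice per ha

N̂ = 113·60/15 = 6780/15 = 452
Density = N̂ / area = 452 / 39 ≈ 11.59 → 11.6 per ha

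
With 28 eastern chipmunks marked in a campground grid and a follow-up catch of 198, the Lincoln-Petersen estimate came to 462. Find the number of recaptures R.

R = 12

From N = M·C/R: R = M·C / N = 28·198 / 462 = 5544 / 462 = 12.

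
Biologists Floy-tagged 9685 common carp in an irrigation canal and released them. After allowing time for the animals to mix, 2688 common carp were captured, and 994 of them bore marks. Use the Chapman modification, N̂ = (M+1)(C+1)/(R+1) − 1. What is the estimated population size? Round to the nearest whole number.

N̂ = (9685+1)(2688+1)/(994+1) − 1 = 9686·2689/995 − 1
= 26045654/995 − 1 ≈ 26176.5 − 1 ≈ 26175.5 → 26176

N ≈ 26,176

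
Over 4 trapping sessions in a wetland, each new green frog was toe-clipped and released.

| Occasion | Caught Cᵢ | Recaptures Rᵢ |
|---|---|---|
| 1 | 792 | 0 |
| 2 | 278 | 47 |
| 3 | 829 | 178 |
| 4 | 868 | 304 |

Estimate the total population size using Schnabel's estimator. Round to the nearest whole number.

N ≈ 4766

Marked at large before each occasion: Mᵢ = Σⱼ<ᵢ (Cⱼ − Rⱼ) → M1=0, M2=792, M3=1023, M4=1674
Σ MᵢCᵢ = 0·792 + 792·278 + 1023·829 + 1674·868 = 0 + 220176 + 848067 + 1453032 = 2521275
Σ Rᵢ = 0 + 47 + 178 + 304 = 529
N̂ = 2521275 / 529 ≈ 4766.1 → 4766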